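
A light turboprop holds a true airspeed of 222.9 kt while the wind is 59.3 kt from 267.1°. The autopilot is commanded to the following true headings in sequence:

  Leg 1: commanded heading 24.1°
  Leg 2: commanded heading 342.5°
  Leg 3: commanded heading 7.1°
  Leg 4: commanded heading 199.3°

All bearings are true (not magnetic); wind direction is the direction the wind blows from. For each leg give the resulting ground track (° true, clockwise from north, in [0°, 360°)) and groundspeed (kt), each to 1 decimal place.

Leg 1: heading 24.1°; drift +11.9° → track 36.0°, groundspeed 255.3 kt
Leg 2: heading 342.5°; drift +15.4° → track 357.9°, groundspeed 215.7 kt
Leg 3: heading 7.1°; drift +14.1° → track 21.2°, groundspeed 240.4 kt
Leg 4: heading 199.3°; drift -15.3° → track 184.0°, groundspeed 207.9 kt

Leg 1: track=36.0°, groundspeed=255.3 kt
Leg 2: track=357.9°, groundspeed=215.7 kt
Leg 3: track=21.2°, groundspeed=240.4 kt
Leg 4: track=184.0°, groundspeed=207.9 kt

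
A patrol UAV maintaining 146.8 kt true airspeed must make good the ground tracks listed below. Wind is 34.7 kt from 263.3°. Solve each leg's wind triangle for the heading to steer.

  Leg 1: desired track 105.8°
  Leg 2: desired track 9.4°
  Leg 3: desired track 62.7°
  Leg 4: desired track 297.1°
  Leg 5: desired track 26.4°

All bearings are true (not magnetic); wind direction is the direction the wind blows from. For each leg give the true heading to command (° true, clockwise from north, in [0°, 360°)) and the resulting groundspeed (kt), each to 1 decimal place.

Leg 1: heading=111.0°, groundspeed=178.3 kt
Leg 2: heading=356.3°, groundspeed=152.6 kt
Leg 3: heading=57.9°, groundspeed=178.8 kt
Leg 4: heading=289.5°, groundspeed=116.7 kt
Leg 5: heading=15.0°, groundspeed=162.8 kt

Leg 1: desired track 105.8°; wind correction +5.2° → command heading 111.0°, groundspeed 178.3 kt
Leg 2: desired track 9.4°; wind correction -13.1° → command heading 356.3°, groundspeed 152.6 kt
Leg 3: desired track 62.7°; wind correction -4.8° → command heading 57.9°, groundspeed 178.8 kt
Leg 4: desired track 297.1°; wind correction -7.6° → command heading 289.5°, groundspeed 116.7 kt
Leg 5: desired track 26.4°; wind correction -11.4° → command heading 15.0°, groundspeed 162.8 kt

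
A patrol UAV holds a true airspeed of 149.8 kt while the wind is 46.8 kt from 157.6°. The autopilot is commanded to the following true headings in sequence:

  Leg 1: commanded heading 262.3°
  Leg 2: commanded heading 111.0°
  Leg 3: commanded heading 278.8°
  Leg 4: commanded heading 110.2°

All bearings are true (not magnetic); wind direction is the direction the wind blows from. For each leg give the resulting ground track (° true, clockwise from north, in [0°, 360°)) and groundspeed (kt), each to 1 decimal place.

Leg 1: heading 262.3°; drift +15.6° → track 277.9°, groundspeed 167.9 kt
Leg 2: heading 111.0°; drift -16.1° → track 94.9°, groundspeed 122.5 kt
Leg 3: heading 278.8°; drift +13.0° → track 291.8°, groundspeed 178.6 kt
Leg 4: heading 110.2°; drift -16.3° → track 93.9°, groundspeed 123.0 kt

Leg 1: track=277.9°, groundspeed=167.9 kt
Leg 2: track=94.9°, groundspeed=122.5 kt
Leg 3: track=291.8°, groundspeed=178.6 kt
Leg 4: track=93.9°, groundspeed=123.0 kt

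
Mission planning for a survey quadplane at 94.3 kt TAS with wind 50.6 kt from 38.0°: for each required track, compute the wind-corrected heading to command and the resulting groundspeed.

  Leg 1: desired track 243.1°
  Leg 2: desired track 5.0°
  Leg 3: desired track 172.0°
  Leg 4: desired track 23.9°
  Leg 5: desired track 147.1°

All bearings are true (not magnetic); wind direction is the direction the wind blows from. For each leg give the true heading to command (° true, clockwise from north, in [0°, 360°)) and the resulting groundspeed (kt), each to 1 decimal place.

Leg 1: desired track 243.1°; wind correction +13.2° → command heading 256.3°, groundspeed 137.6 kt
Leg 2: desired track 5.0°; wind correction +17.0° → command heading 22.0°, groundspeed 47.7 kt
Leg 3: desired track 172.0°; wind correction -22.7° → command heading 149.3°, groundspeed 122.1 kt
Leg 4: desired track 23.9°; wind correction +7.5° → command heading 31.4°, groundspeed 44.4 kt
Leg 5: desired track 147.1°; wind correction -30.5° → command heading 116.6°, groundspeed 97.8 kt

Leg 1: heading=256.3°, groundspeed=137.6 kt
Leg 2: heading=22.0°, groundspeed=47.7 kt
Leg 3: heading=149.3°, groundspeed=122.1 kt
Leg 4: heading=31.4°, groundspeed=44.4 kt
Leg 5: heading=116.6°, groundspeed=97.8 kt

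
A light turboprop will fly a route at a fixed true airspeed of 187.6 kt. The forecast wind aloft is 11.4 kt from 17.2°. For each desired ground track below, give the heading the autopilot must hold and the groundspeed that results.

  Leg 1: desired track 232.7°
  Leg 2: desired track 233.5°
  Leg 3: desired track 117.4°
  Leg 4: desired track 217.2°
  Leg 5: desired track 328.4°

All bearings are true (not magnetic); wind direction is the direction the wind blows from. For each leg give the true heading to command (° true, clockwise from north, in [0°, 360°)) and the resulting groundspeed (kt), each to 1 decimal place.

Leg 1: heading=234.7°, groundspeed=196.8 kt
Leg 2: heading=235.6°, groundspeed=196.7 kt
Leg 3: heading=114.0°, groundspeed=189.3 kt
Leg 4: heading=218.4°, groundspeed=198.3 kt
Leg 5: heading=331.0°, groundspeed=179.9 kt

Leg 1: desired track 232.7°; wind correction +2.0° → command heading 234.7°, groundspeed 196.8 kt
Leg 2: desired track 233.5°; wind correction +2.1° → command heading 235.6°, groundspeed 196.7 kt
Leg 3: desired track 117.4°; wind correction -3.4° → command heading 114.0°, groundspeed 189.3 kt
Leg 4: desired track 217.2°; wind correction +1.2° → command heading 218.4°, groundspeed 198.3 kt
Leg 5: desired track 328.4°; wind correction +2.6° → command heading 331.0°, groundspeed 179.9 kt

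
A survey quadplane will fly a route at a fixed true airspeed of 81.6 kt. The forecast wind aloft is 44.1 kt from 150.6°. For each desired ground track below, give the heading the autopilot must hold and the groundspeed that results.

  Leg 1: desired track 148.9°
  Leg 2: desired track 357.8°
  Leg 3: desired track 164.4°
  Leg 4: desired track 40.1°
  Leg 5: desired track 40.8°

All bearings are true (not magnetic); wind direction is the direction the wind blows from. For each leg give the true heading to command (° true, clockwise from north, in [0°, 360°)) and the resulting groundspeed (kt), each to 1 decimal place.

Leg 1: desired track 148.9°; wind correction +0.9° → command heading 149.8°, groundspeed 37.5 kt
Leg 2: desired track 357.8°; wind correction +14.3° → command heading 12.1°, groundspeed 118.3 kt
Leg 3: desired track 164.4°; wind correction -7.4° → command heading 157.0°, groundspeed 38.1 kt
Leg 4: desired track 40.1°; wind correction +30.4° → command heading 70.5°, groundspeed 85.8 kt
Leg 5: desired track 40.8°; wind correction +30.6° → command heading 71.4°, groundspeed 85.2 kt

Leg 1: heading=149.8°, groundspeed=37.5 kt
Leg 2: heading=12.1°, groundspeed=118.3 kt
Leg 3: heading=157.0°, groundspeed=38.1 kt
Leg 4: heading=70.5°, groundspeed=85.8 kt
Leg 5: heading=71.4°, groundspeed=85.2 kt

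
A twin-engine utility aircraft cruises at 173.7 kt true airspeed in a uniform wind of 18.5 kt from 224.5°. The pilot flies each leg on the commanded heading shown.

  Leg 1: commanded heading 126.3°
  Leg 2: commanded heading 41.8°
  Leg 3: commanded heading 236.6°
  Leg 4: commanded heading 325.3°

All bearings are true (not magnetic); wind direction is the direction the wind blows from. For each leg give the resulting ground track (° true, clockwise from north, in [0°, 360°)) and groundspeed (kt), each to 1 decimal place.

Leg 1: heading 126.3°; drift -5.9° → track 120.4°, groundspeed 177.3 kt
Leg 2: heading 41.8°; drift +0.3° → track 42.1°, groundspeed 192.2 kt
Leg 3: heading 236.6°; drift +1.4° → track 238.0°, groundspeed 155.7 kt
Leg 4: heading 325.3°; drift +5.9° → track 331.2°, groundspeed 178.1 kt

Leg 1: track=120.4°, groundspeed=177.3 kt
Leg 2: track=42.1°, groundspeed=192.2 kt
Leg 3: track=238.0°, groundspeed=155.7 kt
Leg 4: track=331.2°, groundspeed=178.1 kt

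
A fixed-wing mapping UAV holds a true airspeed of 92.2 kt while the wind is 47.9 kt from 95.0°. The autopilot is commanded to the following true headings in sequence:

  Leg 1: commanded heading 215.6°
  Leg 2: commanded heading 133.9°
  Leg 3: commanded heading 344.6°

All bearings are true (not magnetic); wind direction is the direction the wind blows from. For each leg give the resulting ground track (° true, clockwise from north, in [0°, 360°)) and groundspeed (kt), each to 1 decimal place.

Leg 1: track=235.1°, groundspeed=123.7 kt
Leg 2: track=162.6°, groundspeed=62.6 kt
Leg 3: track=322.2°, groundspeed=117.8 kt

Leg 1: heading 215.6°; drift +19.5° → track 235.1°, groundspeed 123.7 kt
Leg 2: heading 133.9°; drift +28.7° → track 162.6°, groundspeed 62.6 kt
Leg 3: heading 344.6°; drift -22.4° → track 322.2°, groundspeed 117.8 kt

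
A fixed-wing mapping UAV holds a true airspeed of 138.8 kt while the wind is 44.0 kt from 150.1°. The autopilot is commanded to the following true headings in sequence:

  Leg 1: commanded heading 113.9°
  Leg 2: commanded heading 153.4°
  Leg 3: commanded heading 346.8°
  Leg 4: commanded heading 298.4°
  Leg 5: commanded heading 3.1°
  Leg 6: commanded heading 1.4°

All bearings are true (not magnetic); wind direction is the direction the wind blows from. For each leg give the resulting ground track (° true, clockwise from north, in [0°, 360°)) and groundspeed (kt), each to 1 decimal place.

Leg 1: track=99.8°, groundspeed=106.5 kt
Leg 2: track=154.9°, groundspeed=94.9 kt
Leg 3: track=342.8°, groundspeed=181.4 kt
Leg 4: track=305.9°, groundspeed=177.7 kt
Leg 5: track=355.3°, groundspeed=177.3 kt
Leg 6: track=354.0°, groundspeed=177.9 kt

Leg 1: heading 113.9°; drift -14.1° → track 99.8°, groundspeed 106.5 kt
Leg 2: heading 153.4°; drift +1.5° → track 154.9°, groundspeed 94.9 kt
Leg 3: heading 346.8°; drift -4.0° → track 342.8°, groundspeed 181.4 kt
Leg 4: heading 298.4°; drift +7.5° → track 305.9°, groundspeed 177.7 kt
Leg 5: heading 3.1°; drift -7.8° → track 355.3°, groundspeed 177.3 kt
Leg 6: heading 1.4°; drift -7.4° → track 354.0°, groundspeed 177.9 kt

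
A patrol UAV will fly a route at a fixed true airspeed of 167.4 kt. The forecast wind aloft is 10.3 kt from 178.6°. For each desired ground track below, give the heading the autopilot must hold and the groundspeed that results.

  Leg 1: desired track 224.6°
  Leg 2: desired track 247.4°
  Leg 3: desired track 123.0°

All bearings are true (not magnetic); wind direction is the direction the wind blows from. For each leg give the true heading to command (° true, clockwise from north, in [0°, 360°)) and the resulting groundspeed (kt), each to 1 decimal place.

Leg 1: heading=222.1°, groundspeed=160.1 kt
Leg 2: heading=244.1°, groundspeed=163.4 kt
Leg 3: heading=125.9°, groundspeed=161.4 kt

Leg 1: desired track 224.6°; wind correction -2.5° → command heading 222.1°, groundspeed 160.1 kt
Leg 2: desired track 247.4°; wind correction -3.3° → command heading 244.1°, groundspeed 163.4 kt
Leg 3: desired track 123.0°; wind correction +2.9° → command heading 125.9°, groundspeed 161.4 kt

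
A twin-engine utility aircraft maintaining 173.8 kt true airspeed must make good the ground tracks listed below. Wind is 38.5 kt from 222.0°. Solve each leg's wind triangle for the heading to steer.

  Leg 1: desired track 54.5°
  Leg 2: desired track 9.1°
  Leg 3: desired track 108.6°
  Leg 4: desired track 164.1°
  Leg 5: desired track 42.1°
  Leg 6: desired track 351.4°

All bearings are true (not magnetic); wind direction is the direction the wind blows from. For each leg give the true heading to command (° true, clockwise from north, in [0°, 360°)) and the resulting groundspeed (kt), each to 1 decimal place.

Leg 1: desired track 54.5°; wind correction +2.7° → command heading 57.2°, groundspeed 211.2 kt
Leg 2: desired track 9.1°; wind correction -6.9° → command heading 2.2°, groundspeed 204.9 kt
Leg 3: desired track 108.6°; wind correction +11.7° → command heading 120.3°, groundspeed 185.5 kt
Leg 4: desired track 164.1°; wind correction +10.8° → command heading 174.9°, groundspeed 150.3 kt
Leg 5: desired track 42.1°; wind correction +0.0° → command heading 42.1°, groundspeed 212.3 kt
Leg 6: desired track 351.4°; wind correction -9.9° → command heading 341.5°, groundspeed 195.7 kt

Leg 1: heading=57.2°, groundspeed=211.2 kt
Leg 2: heading=2.2°, groundspeed=204.9 kt
Leg 3: heading=120.3°, groundspeed=185.5 kt
Leg 4: heading=174.9°, groundspeed=150.3 kt
Leg 5: heading=42.1°, groundspeed=212.3 kt
Leg 6: heading=341.5°, groundspeed=195.7 kt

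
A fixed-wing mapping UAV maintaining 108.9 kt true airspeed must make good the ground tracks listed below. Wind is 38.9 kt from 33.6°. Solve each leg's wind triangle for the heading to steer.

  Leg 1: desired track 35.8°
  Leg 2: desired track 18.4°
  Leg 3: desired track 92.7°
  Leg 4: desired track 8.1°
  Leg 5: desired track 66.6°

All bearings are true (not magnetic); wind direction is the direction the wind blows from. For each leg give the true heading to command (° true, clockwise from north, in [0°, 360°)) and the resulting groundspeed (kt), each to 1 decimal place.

Leg 1: heading=35.0°, groundspeed=70.0 kt
Leg 2: heading=23.8°, groundspeed=70.9 kt
Leg 3: heading=74.9°, groundspeed=83.7 kt
Leg 4: heading=16.9°, groundspeed=72.5 kt
Leg 5: heading=55.4°, groundspeed=74.2 kt

Leg 1: desired track 35.8°; wind correction -0.8° → command heading 35.0°, groundspeed 70.0 kt
Leg 2: desired track 18.4°; wind correction +5.4° → command heading 23.8°, groundspeed 70.9 kt
Leg 3: desired track 92.7°; wind correction -17.8° → command heading 74.9°, groundspeed 83.7 kt
Leg 4: desired track 8.1°; wind correction +8.8° → command heading 16.9°, groundspeed 72.5 kt
Leg 5: desired track 66.6°; wind correction -11.2° → command heading 55.4°, groundspeed 74.2 kt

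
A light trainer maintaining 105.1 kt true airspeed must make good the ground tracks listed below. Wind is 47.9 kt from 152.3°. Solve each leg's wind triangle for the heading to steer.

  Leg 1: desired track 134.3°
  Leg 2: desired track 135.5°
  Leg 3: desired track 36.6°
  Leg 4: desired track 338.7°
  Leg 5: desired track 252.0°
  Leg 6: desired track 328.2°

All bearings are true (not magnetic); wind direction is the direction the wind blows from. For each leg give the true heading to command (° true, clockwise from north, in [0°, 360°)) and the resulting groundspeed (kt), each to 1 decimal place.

Leg 1: heading=142.4°, groundspeed=58.5 kt
Leg 2: heading=143.1°, groundspeed=58.3 kt
Leg 3: heading=60.8°, groundspeed=116.6 kt
Leg 4: heading=341.6°, groundspeed=152.6 kt
Leg 5: heading=225.3°, groundspeed=102.0 kt
Leg 6: heading=326.3°, groundspeed=152.8 kt

Leg 1: desired track 134.3°; wind correction +8.1° → command heading 142.4°, groundspeed 58.5 kt
Leg 2: desired track 135.5°; wind correction +7.6° → command heading 143.1°, groundspeed 58.3 kt
Leg 3: desired track 36.6°; wind correction +24.2° → command heading 60.8°, groundspeed 116.6 kt
Leg 4: desired track 338.7°; wind correction +2.9° → command heading 341.6°, groundspeed 152.6 kt
Leg 5: desired track 252.0°; wind correction -26.7° → command heading 225.3°, groundspeed 102.0 kt
Leg 6: desired track 328.2°; wind correction -1.9° → command heading 326.3°, groundspeed 152.8 kt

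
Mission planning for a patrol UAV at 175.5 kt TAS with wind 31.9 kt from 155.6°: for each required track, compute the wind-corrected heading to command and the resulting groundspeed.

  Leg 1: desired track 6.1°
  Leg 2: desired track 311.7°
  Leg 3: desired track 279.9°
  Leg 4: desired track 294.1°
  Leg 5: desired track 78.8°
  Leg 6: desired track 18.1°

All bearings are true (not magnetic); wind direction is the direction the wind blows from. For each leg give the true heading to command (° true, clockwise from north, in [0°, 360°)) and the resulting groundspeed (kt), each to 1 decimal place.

Leg 1: desired track 6.1°; wind correction +5.3° → command heading 11.4°, groundspeed 202.2 kt
Leg 2: desired track 311.7°; wind correction -4.2° → command heading 307.5°, groundspeed 204.2 kt
Leg 3: desired track 279.9°; wind correction -8.6° → command heading 271.3°, groundspeed 191.5 kt
Leg 4: desired track 294.1°; wind correction -6.9° → command heading 287.2°, groundspeed 198.1 kt
Leg 5: desired track 78.8°; wind correction +10.2° → command heading 89.0°, groundspeed 165.4 kt
Leg 6: desired track 18.1°; wind correction +7.1° → command heading 25.2°, groundspeed 197.7 kt

Leg 1: heading=11.4°, groundspeed=202.2 kt
Leg 2: heading=307.5°, groundspeed=204.2 kt
Leg 3: heading=271.3°, groundspeed=191.5 kt
Leg 4: heading=287.2°, groundspeed=198.1 kt
Leg 5: heading=89.0°, groundspeed=165.4 kt
Leg 6: heading=25.2°, groundspeed=197.7 kt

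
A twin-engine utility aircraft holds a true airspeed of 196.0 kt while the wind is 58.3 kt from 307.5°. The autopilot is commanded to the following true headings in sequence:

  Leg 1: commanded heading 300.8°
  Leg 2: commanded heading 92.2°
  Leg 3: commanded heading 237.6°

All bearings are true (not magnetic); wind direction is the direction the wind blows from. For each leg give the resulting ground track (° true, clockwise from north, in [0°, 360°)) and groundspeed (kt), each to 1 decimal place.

Leg 1: heading 300.8°; drift -2.8° → track 298.0°, groundspeed 138.3 kt
Leg 2: heading 92.2°; drift +7.9° → track 100.1°, groundspeed 245.9 kt
Leg 3: heading 237.6°; drift -17.3° → track 220.3°, groundspeed 184.3 kt

Leg 1: track=298.0°, groundspeed=138.3 kt
Leg 2: track=100.1°, groundspeed=245.9 kt
Leg 3: track=220.3°, groundspeed=184.3 kt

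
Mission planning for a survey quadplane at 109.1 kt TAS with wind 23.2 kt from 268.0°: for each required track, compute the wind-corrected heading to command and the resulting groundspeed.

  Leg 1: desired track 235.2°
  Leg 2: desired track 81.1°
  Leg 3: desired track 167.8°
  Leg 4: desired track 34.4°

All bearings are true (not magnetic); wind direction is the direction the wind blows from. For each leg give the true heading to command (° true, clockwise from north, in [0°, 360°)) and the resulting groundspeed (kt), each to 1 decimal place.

Leg 1: heading=241.8°, groundspeed=88.9 kt
Leg 2: heading=79.6°, groundspeed=132.1 kt
Leg 3: heading=179.9°, groundspeed=110.8 kt
Leg 4: heading=24.5°, groundspeed=121.3 kt

Leg 1: desired track 235.2°; wind correction +6.6° → command heading 241.8°, groundspeed 88.9 kt
Leg 2: desired track 81.1°; wind correction -1.5° → command heading 79.6°, groundspeed 132.1 kt
Leg 3: desired track 167.8°; wind correction +12.1° → command heading 179.9°, groundspeed 110.8 kt
Leg 4: desired track 34.4°; wind correction -9.9° → command heading 24.5°, groundspeed 121.3 kt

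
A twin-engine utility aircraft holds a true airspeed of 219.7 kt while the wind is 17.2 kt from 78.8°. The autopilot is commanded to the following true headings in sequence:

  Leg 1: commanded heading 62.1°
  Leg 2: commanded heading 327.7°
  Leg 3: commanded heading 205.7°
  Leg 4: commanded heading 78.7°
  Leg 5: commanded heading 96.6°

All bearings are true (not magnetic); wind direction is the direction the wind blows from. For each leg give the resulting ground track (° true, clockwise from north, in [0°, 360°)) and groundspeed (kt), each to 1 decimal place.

Leg 1: track=60.7°, groundspeed=203.3 kt
Leg 2: track=323.6°, groundspeed=226.5 kt
Leg 3: track=209.1°, groundspeed=230.4 kt
Leg 4: track=78.7°, groundspeed=202.5 kt
Leg 5: track=98.1°, groundspeed=203.4 kt

Leg 1: heading 62.1°; drift -1.4° → track 60.7°, groundspeed 203.3 kt
Leg 2: heading 327.7°; drift -4.1° → track 323.6°, groundspeed 226.5 kt
Leg 3: heading 205.7°; drift +3.4° → track 209.1°, groundspeed 230.4 kt
Leg 4: heading 78.7°; drift +0.0° → track 78.7°, groundspeed 202.5 kt
Leg 5: heading 96.6°; drift +1.5° → track 98.1°, groundspeed 203.4 kt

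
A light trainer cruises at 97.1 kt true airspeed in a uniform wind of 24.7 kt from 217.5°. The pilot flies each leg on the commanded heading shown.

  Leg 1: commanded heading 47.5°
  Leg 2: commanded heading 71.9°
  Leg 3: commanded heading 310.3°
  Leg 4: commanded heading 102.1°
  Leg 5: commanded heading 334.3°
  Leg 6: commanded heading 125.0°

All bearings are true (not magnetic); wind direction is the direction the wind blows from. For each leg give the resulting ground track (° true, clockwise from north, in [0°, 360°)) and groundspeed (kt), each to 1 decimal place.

Leg 1: heading 47.5°; drift -2.0° → track 45.5°, groundspeed 121.5 kt
Leg 2: heading 71.9°; drift -6.8° → track 65.1°, groundspeed 118.3 kt
Leg 3: heading 310.3°; drift +14.1° → track 324.4°, groundspeed 101.4 kt
Leg 4: heading 102.1°; drift -11.7° → track 90.4°, groundspeed 110.0 kt
Leg 5: heading 334.3°; drift +11.5° → track 345.8°, groundspeed 110.5 kt
Leg 6: heading 125.0°; drift -14.1° → track 110.9°, groundspeed 101.2 kt

Leg 1: track=45.5°, groundspeed=121.5 kt
Leg 2: track=65.1°, groundspeed=118.3 kt
Leg 3: track=324.4°, groundspeed=101.4 kt
Leg 4: track=90.4°, groundspeed=110.0 kt
Leg 5: track=345.8°, groundspeed=110.5 kt
Leg 6: track=110.9°, groundspeed=101.2 kt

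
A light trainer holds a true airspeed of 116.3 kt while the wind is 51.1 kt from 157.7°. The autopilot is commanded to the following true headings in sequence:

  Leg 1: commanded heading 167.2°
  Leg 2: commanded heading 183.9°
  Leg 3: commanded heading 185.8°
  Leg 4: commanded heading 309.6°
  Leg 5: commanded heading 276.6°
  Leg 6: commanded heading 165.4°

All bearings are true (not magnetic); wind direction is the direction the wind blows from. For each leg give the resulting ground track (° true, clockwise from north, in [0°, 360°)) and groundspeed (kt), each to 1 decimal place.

Leg 1: track=174.5°, groundspeed=66.4 kt
Leg 2: track=201.7°, groundspeed=74.0 kt
Leg 3: track=204.5°, groundspeed=75.2 kt
Leg 4: track=318.1°, groundspeed=163.2 kt
Leg 5: track=294.2°, groundspeed=147.9 kt
Leg 6: track=171.4°, groundspeed=66.0 kt

Leg 1: heading 167.2°; drift +7.3° → track 174.5°, groundspeed 66.4 kt
Leg 2: heading 183.9°; drift +17.8° → track 201.7°, groundspeed 74.0 kt
Leg 3: heading 185.8°; drift +18.7° → track 204.5°, groundspeed 75.2 kt
Leg 4: heading 309.6°; drift +8.5° → track 318.1°, groundspeed 163.2 kt
Leg 5: heading 276.6°; drift +17.6° → track 294.2°, groundspeed 147.9 kt
Leg 6: heading 165.4°; drift +6.0° → track 171.4°, groundspeed 66.0 kt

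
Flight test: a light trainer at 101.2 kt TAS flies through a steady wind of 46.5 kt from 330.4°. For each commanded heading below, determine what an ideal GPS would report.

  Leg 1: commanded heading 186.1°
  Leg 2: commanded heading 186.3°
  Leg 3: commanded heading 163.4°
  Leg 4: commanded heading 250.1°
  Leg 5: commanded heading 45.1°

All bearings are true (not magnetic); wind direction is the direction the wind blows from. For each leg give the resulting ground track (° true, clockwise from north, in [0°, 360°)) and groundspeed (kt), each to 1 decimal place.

Leg 1: track=175.1°, groundspeed=141.6 kt
Leg 2: track=175.2°, groundspeed=141.5 kt
Leg 3: track=159.3°, groundspeed=146.9 kt
Leg 4: track=224.0°, groundspeed=104.0 kt
Leg 5: track=71.9°, groundspeed=99.6 kt

Leg 1: heading 186.1°; drift -11.0° → track 175.1°, groundspeed 141.6 kt
Leg 2: heading 186.3°; drift -11.1° → track 175.2°, groundspeed 141.5 kt
Leg 3: heading 163.4°; drift -4.1° → track 159.3°, groundspeed 146.9 kt
Leg 4: heading 250.1°; drift -26.1° → track 224.0°, groundspeed 104.0 kt
Leg 5: heading 45.1°; drift +26.8° → track 71.9°, groundspeed 99.6 kt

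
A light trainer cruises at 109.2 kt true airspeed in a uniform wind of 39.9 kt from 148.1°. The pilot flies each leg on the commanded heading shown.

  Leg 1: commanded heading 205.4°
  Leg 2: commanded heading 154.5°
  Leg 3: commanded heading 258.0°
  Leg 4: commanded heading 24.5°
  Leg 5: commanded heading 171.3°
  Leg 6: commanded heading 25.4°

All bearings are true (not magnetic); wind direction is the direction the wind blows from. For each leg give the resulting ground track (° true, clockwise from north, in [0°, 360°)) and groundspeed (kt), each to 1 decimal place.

Leg 1: heading 205.4°; drift +21.0° → track 226.4°, groundspeed 93.9 kt
Leg 2: heading 154.5°; drift +3.7° → track 158.2°, groundspeed 69.7 kt
Leg 3: heading 258.0°; drift +17.0° → track 275.0°, groundspeed 128.4 kt
Leg 4: heading 24.5°; drift -14.2° → track 10.3°, groundspeed 135.4 kt
Leg 5: heading 171.3°; drift +12.2° → track 183.5°, groundspeed 74.2 kt
Leg 6: heading 25.4°; drift -14.4° → track 11.0°, groundspeed 135.0 kt

Leg 1: track=226.4°, groundspeed=93.9 kt
Leg 2: track=158.2°, groundspeed=69.7 kt
Leg 3: track=275.0°, groundspeed=128.4 kt
Leg 4: track=10.3°, groundspeed=135.4 kt
Leg 5: track=183.5°, groundspeed=74.2 kt
Leg 6: track=11.0°, groundspeed=135.0 kt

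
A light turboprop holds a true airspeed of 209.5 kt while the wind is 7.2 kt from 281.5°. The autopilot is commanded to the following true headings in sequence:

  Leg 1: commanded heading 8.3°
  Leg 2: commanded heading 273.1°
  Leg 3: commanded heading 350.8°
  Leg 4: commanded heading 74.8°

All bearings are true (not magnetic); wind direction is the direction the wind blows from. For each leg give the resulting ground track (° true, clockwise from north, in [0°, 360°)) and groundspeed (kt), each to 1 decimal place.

Leg 1: heading 8.3°; drift +2.0° → track 10.3°, groundspeed 209.2 kt
Leg 2: heading 273.1°; drift -0.3° → track 272.8°, groundspeed 202.4 kt
Leg 3: heading 350.8°; drift +1.9° → track 352.7°, groundspeed 207.1 kt
Leg 4: heading 74.8°; drift +0.9° → track 75.7°, groundspeed 216.0 kt

Leg 1: track=10.3°, groundspeed=209.2 kt
Leg 2: track=272.8°, groundspeed=202.4 kt
Leg 3: track=352.7°, groundspeed=207.1 kt
Leg 4: track=75.7°, groundspeed=216.0 kt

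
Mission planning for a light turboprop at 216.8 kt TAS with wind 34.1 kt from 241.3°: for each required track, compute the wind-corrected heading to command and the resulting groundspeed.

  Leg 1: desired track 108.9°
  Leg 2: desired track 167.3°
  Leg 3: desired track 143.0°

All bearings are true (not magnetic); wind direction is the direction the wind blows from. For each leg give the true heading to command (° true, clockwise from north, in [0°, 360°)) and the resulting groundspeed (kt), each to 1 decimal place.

Leg 1: heading=115.6°, groundspeed=238.3 kt
Leg 2: heading=176.0°, groundspeed=204.9 kt
Leg 3: heading=152.0°, groundspeed=219.1 kt

Leg 1: desired track 108.9°; wind correction +6.7° → command heading 115.6°, groundspeed 238.3 kt
Leg 2: desired track 167.3°; wind correction +8.7° → command heading 176.0°, groundspeed 204.9 kt
Leg 3: desired track 143.0°; wind correction +9.0° → command heading 152.0°, groundspeed 219.1 kt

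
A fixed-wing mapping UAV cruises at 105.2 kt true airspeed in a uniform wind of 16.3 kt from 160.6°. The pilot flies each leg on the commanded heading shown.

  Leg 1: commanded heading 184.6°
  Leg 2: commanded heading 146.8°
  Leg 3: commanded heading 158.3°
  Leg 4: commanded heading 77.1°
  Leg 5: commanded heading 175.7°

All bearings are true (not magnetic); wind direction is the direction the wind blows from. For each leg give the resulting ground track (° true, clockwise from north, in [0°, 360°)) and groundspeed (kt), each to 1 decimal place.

Leg 1: heading 184.6°; drift +4.2° → track 188.8°, groundspeed 90.6 kt
Leg 2: heading 146.8°; drift -2.5° → track 144.3°, groundspeed 89.5 kt
Leg 3: heading 158.3°; drift -0.4° → track 157.9°, groundspeed 88.9 kt
Leg 4: heading 77.1°; drift -8.9° → track 68.2°, groundspeed 104.6 kt
Leg 5: heading 175.7°; drift +2.7° → track 178.4°, groundspeed 89.6 kt

Leg 1: track=188.8°, groundspeed=90.6 kt
Leg 2: track=144.3°, groundspeed=89.5 kt
Leg 3: track=157.9°, groundspeed=88.9 kt
Leg 4: track=68.2°, groundspeed=104.6 kt
Leg 5: track=178.4°, groundspeed=89.6 kt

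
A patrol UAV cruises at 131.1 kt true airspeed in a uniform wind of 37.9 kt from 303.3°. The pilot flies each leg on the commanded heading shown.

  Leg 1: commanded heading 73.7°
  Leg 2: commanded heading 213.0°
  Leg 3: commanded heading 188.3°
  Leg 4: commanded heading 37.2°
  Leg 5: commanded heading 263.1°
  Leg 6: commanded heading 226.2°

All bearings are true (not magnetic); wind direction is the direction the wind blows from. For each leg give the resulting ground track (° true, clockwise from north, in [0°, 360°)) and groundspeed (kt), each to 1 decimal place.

Leg 1: track=84.2°, groundspeed=158.3 kt
Leg 2: track=196.9°, groundspeed=136.7 kt
Leg 3: track=175.2°, groundspeed=151.1 kt
Leg 4: track=53.0°, groundspeed=138.9 kt
Leg 5: track=249.6°, groundspeed=105.0 kt
Leg 6: track=209.4°, groundspeed=128.1 kt

Leg 1: heading 73.7°; drift +10.5° → track 84.2°, groundspeed 158.3 kt
Leg 2: heading 213.0°; drift -16.1° → track 196.9°, groundspeed 136.7 kt
Leg 3: heading 188.3°; drift -13.1° → track 175.2°, groundspeed 151.1 kt
Leg 4: heading 37.2°; drift +15.8° → track 53.0°, groundspeed 138.9 kt
Leg 5: heading 263.1°; drift -13.5° → track 249.6°, groundspeed 105.0 kt
Leg 6: heading 226.2°; drift -16.8° → track 209.4°, groundspeed 128.1 kt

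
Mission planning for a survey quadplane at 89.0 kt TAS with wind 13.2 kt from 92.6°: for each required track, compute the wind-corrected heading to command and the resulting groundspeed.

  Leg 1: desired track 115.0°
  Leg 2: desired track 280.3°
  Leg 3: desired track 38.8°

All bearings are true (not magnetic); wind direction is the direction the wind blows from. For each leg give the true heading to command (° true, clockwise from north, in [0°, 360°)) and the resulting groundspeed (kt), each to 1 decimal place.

Leg 1: heading=111.8°, groundspeed=76.7 kt
Leg 2: heading=281.4°, groundspeed=102.1 kt
Leg 3: heading=45.7°, groundspeed=80.6 kt

Leg 1: desired track 115.0°; wind correction -3.2° → command heading 111.8°, groundspeed 76.7 kt
Leg 2: desired track 280.3°; wind correction +1.1° → command heading 281.4°, groundspeed 102.1 kt
Leg 3: desired track 38.8°; wind correction +6.9° → command heading 45.7°, groundspeed 80.6 kt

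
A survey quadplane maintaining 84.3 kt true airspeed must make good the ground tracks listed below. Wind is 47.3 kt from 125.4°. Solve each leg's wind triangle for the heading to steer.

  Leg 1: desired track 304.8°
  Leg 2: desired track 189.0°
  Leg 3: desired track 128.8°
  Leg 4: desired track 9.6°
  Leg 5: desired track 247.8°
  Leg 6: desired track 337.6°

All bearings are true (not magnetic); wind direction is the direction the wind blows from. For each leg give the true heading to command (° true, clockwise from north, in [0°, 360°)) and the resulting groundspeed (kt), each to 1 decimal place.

Leg 1: desired track 304.8°; wind correction -0.3° → command heading 304.5°, groundspeed 131.6 kt
Leg 2: desired track 189.0°; wind correction -30.2° → command heading 158.8°, groundspeed 51.8 kt
Leg 3: desired track 128.8°; wind correction -1.9° → command heading 126.9°, groundspeed 37.0 kt
Leg 4: desired track 9.6°; wind correction +30.3° → command heading 39.9°, groundspeed 93.3 kt
Leg 5: desired track 247.8°; wind correction -28.3° → command heading 219.5°, groundspeed 99.6 kt
Leg 6: desired track 337.6°; wind correction +17.4° → command heading 355.0°, groundspeed 120.5 kt

Leg 1: heading=304.5°, groundspeed=131.6 kt
Leg 2: heading=158.8°, groundspeed=51.8 kt
Leg 3: heading=126.9°, groundspeed=37.0 kt
Leg 4: heading=39.9°, groundspeed=93.3 kt
Leg 5: heading=219.5°, groundspeed=99.6 kt
Leg 6: heading=355.0°, groundspeed=120.5 kt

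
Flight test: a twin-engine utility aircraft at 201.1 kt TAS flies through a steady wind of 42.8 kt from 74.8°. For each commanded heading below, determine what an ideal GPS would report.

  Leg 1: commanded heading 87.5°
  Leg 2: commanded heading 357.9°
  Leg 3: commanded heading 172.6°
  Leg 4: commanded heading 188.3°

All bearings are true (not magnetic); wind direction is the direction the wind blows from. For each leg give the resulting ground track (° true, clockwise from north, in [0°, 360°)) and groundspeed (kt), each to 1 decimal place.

Leg 1: track=90.9°, groundspeed=159.6 kt
Leg 2: track=345.6°, groundspeed=195.9 kt
Leg 3: track=184.2°, groundspeed=211.2 kt
Leg 4: track=198.5°, groundspeed=221.7 kt

Leg 1: heading 87.5°; drift +3.4° → track 90.9°, groundspeed 159.6 kt
Leg 2: heading 357.9°; drift -12.3° → track 345.6°, groundspeed 195.9 kt
Leg 3: heading 172.6°; drift +11.6° → track 184.2°, groundspeed 211.2 kt
Leg 4: heading 188.3°; drift +10.2° → track 198.5°, groundspeed 221.7 kt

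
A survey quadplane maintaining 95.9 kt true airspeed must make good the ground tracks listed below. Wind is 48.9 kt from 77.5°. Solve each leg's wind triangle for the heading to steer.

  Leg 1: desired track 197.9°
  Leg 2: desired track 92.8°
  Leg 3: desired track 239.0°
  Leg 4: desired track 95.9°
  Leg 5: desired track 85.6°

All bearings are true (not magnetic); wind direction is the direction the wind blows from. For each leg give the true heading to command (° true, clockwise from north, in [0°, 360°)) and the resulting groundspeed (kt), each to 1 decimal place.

Leg 1: desired track 197.9°; wind correction -26.1° → command heading 171.8°, groundspeed 110.9 kt
Leg 2: desired track 92.8°; wind correction -7.7° → command heading 85.1°, groundspeed 47.9 kt
Leg 3: desired track 239.0°; wind correction -9.3° → command heading 229.7°, groundspeed 141.0 kt
Leg 4: desired track 95.9°; wind correction -9.3° → command heading 86.6°, groundspeed 48.2 kt
Leg 5: desired track 85.6°; wind correction -4.1° → command heading 81.5°, groundspeed 47.2 kt

Leg 1: heading=171.8°, groundspeed=110.9 kt
Leg 2: heading=85.1°, groundspeed=47.9 kt
Leg 3: heading=229.7°, groundspeed=141.0 kt
Leg 4: heading=86.6°, groundspeed=48.2 kt
Leg 5: heading=81.5°, groundspeed=47.2 kt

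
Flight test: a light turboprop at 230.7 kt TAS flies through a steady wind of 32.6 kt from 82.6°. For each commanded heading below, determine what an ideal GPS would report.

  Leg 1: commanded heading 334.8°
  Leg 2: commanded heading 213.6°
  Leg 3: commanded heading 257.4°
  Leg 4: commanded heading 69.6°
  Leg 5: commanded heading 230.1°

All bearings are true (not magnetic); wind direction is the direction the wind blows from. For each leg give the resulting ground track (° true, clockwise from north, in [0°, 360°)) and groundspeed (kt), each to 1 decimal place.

Leg 1: track=327.5°, groundspeed=242.7 kt
Leg 2: track=219.2°, groundspeed=253.3 kt
Leg 3: track=258.0°, groundspeed=263.2 kt
Leg 4: track=67.5°, groundspeed=199.1 kt
Leg 5: track=234.0°, groundspeed=258.8 kt

Leg 1: heading 334.8°; drift -7.3° → track 327.5°, groundspeed 242.7 kt
Leg 2: heading 213.6°; drift +5.6° → track 219.2°, groundspeed 253.3 kt
Leg 3: heading 257.4°; drift +0.6° → track 258.0°, groundspeed 263.2 kt
Leg 4: heading 69.6°; drift -2.1° → track 67.5°, groundspeed 199.1 kt
Leg 5: heading 230.1°; drift +3.9° → track 234.0°, groundspeed 258.8 kt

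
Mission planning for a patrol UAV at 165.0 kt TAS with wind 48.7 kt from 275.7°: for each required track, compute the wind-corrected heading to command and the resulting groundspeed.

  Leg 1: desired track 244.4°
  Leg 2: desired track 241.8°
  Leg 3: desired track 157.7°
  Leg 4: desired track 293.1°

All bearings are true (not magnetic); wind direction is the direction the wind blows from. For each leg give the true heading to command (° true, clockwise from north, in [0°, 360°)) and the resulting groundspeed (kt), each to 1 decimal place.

Leg 1: heading=253.2°, groundspeed=121.4 kt
Leg 2: heading=251.3°, groundspeed=122.3 kt
Leg 3: heading=172.8°, groundspeed=182.2 kt
Leg 4: heading=288.0°, groundspeed=117.9 kt

Leg 1: desired track 244.4°; wind correction +8.8° → command heading 253.2°, groundspeed 121.4 kt
Leg 2: desired track 241.8°; wind correction +9.5° → command heading 251.3°, groundspeed 122.3 kt
Leg 3: desired track 157.7°; wind correction +15.1° → command heading 172.8°, groundspeed 182.2 kt
Leg 4: desired track 293.1°; wind correction -5.1° → command heading 288.0°, groundspeed 117.9 kt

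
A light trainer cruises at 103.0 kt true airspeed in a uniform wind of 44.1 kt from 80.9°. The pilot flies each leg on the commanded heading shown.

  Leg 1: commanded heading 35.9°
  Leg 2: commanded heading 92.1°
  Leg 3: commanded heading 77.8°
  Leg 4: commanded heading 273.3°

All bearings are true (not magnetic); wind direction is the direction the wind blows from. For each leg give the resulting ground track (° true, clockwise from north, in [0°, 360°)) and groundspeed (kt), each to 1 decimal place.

Leg 1: track=12.4°, groundspeed=78.3 kt
Leg 2: track=100.3°, groundspeed=60.4 kt
Leg 3: track=75.5°, groundspeed=59.0 kt
Leg 4: track=269.6°, groundspeed=146.4 kt

Leg 1: heading 35.9°; drift -23.5° → track 12.4°, groundspeed 78.3 kt
Leg 2: heading 92.1°; drift +8.2° → track 100.3°, groundspeed 60.4 kt
Leg 3: heading 77.8°; drift -2.3° → track 75.5°, groundspeed 59.0 kt
Leg 4: heading 273.3°; drift -3.7° → track 269.6°, groundspeed 146.4 kt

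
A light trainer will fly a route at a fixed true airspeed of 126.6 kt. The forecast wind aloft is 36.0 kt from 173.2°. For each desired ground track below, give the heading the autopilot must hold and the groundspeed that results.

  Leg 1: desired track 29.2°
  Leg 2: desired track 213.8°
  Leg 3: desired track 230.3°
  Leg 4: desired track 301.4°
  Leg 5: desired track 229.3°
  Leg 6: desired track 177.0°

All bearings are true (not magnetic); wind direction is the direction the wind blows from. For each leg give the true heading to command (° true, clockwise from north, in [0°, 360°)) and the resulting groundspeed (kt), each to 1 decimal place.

Leg 1: heading=38.8°, groundspeed=153.9 kt
Leg 2: heading=203.1°, groundspeed=97.1 kt
Leg 3: heading=216.5°, groundspeed=103.4 kt
Leg 4: heading=288.5°, groundspeed=145.7 kt
Leg 5: heading=215.6°, groundspeed=102.9 kt
Leg 6: heading=175.9°, groundspeed=90.7 kt

Leg 1: desired track 29.2°; wind correction +9.6° → command heading 38.8°, groundspeed 153.9 kt
Leg 2: desired track 213.8°; wind correction -10.7° → command heading 203.1°, groundspeed 97.1 kt
Leg 3: desired track 230.3°; wind correction -13.8° → command heading 216.5°, groundspeed 103.4 kt
Leg 4: desired track 301.4°; wind correction -12.9° → command heading 288.5°, groundspeed 145.7 kt
Leg 5: desired track 229.3°; wind correction -13.7° → command heading 215.6°, groundspeed 102.9 kt
Leg 6: desired track 177.0°; wind correction -1.1° → command heading 175.9°, groundspeed 90.7 kt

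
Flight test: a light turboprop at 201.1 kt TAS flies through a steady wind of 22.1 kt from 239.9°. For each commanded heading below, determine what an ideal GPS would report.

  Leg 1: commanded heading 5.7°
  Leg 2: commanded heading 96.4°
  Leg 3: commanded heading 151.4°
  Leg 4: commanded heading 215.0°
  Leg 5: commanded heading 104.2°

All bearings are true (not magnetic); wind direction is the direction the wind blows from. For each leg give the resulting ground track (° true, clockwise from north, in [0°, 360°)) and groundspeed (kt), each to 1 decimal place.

Leg 1: heading 5.7°; drift +4.8° → track 10.5°, groundspeed 214.8 kt
Leg 2: heading 96.4°; drift -3.4° → track 93.0°, groundspeed 219.3 kt
Leg 3: heading 151.4°; drift -6.3° → track 145.1°, groundspeed 201.7 kt
Leg 4: heading 215.0°; drift -2.9° → track 212.1°, groundspeed 181.3 kt
Leg 5: heading 104.2°; drift -4.1° → track 100.1°, groundspeed 217.5 kt

Leg 1: track=10.5°, groundspeed=214.8 kt
Leg 2: track=93.0°, groundspeed=219.3 kt
Leg 3: track=145.1°, groundspeed=201.7 kt
Leg 4: track=212.1°, groundspeed=181.3 kt
Leg 5: track=100.1°, groundspeed=217.5 kt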